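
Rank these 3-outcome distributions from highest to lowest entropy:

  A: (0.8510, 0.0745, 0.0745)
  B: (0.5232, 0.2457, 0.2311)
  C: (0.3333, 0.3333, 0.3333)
C > B > A

Key insight: Entropy is maximized by uniform distributions and minimized by concentrated distributions.

- Uniform distributions have maximum entropy log₂(3) = 1.5850 bits
- The more "peaked" or concentrated a distribution, the lower its entropy

Entropies:
  H(A) = 0.7563 bits
  H(B) = 1.4749 bits
  H(C) = 1.5850 bits

Ranking: C > B > A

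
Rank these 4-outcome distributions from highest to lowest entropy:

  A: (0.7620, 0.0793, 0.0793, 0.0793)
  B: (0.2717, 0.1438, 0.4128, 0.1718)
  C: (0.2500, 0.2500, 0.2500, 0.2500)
C > B > A

Key insight: Entropy is maximized by uniform distributions and minimized by concentrated distributions.

- Uniform distributions have maximum entropy log₂(4) = 2.0000 bits
- The more "peaked" or concentrated a distribution, the lower its entropy

Entropies:
  H(A) = 1.1689 bits
  H(B) = 1.8766 bits
  H(C) = 2.0000 bits

Ranking: C > B > A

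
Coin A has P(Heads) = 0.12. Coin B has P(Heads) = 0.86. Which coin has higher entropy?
B

For binary distributions, entropy is maximized at p=0.5 and decreases as p moves toward 0 or 1.

H(A) = H(0.12) = 0.5294 bits
H(B) = H(0.86) = 0.5842 bits

Distribution B (p=0.86) is closer to uniform (p=0.5), so it has higher entropy.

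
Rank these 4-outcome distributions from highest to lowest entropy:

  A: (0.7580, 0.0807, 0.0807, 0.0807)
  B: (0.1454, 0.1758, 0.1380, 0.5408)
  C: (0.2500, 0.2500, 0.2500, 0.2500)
C > B > A

Key insight: Entropy is maximized by uniform distributions and minimized by concentrated distributions.

- Uniform distributions have maximum entropy log₂(4) = 2.0000 bits
- The more "peaked" or concentrated a distribution, the lower its entropy

Entropies:
  H(A) = 1.1819 bits
  H(B) = 1.7194 bits
  H(C) = 2.0000 bits

Ranking: C > B > A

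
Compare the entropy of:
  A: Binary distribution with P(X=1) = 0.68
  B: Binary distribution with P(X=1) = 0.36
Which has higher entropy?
B

For binary distributions, entropy is maximized at p=0.5 and decreases as p moves toward 0 or 1.

H(A) = H(0.68) = 0.9044 bits
H(B) = H(0.36) = 0.9427 bits

Distribution B (p=0.36) is closer to uniform (p=0.5), so it has higher entropy.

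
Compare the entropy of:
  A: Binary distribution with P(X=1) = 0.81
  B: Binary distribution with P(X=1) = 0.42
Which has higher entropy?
B

For binary distributions, entropy is maximized at p=0.5 and decreases as p moves toward 0 or 1.

H(A) = H(0.81) = 0.7015 bits
H(B) = H(0.42) = 0.9815 bits

Distribution B (p=0.42) is closer to uniform (p=0.5), so it has higher entropy.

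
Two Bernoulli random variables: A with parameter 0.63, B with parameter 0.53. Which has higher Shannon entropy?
B

For binary distributions, entropy is maximized at p=0.5 and decreases as p moves toward 0 or 1.

H(A) = H(0.63) = 0.9507 bits
H(B) = H(0.53) = 0.9974 bits

Distribution B (p=0.53) is closer to uniform (p=0.5), so it has higher entropy.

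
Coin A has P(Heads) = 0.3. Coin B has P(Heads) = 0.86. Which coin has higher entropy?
A

For binary distributions, entropy is maximized at p=0.5 and decreases as p moves toward 0 or 1.

H(A) = H(0.3) = 0.8813 bits
H(B) = H(0.86) = 0.5842 bits

Distribution A (p=0.3) is closer to uniform (p=0.5), so it has higher entropy.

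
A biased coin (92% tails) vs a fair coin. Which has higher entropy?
Fair coin

The fair coin is uniform (p=0.5), maximizing binary entropy at 1 bit. The biased coin has H(0.92) ≈ 0.402 bits — its outcome is more predictable, so its entropy is lower.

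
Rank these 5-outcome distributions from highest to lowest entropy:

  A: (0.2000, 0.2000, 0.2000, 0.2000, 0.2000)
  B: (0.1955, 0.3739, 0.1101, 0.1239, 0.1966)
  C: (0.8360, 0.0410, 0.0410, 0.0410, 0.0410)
A > B > C

Key insight: Entropy is maximized by uniform distributions and minimized by concentrated distributions.

- Uniform distributions have maximum entropy log₂(5) = 2.3219 bits
- The more "peaked" or concentrated a distribution, the lower its entropy

Entropies:
  H(A) = 2.3219 bits
  H(B) = 2.1761 bits
  H(C) = 0.9718 bits

Ranking: A > B > C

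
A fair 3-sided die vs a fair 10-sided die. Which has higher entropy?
10-sided die

Both are uniform distributions; for uniform over n outcomes, H = log₂(n). H(3-sided) = log₂(3) = 1.585 bits and H(10-sided) = log₂(10) = 3.322 bits. More outcomes in a uniform distribution means higher entropy.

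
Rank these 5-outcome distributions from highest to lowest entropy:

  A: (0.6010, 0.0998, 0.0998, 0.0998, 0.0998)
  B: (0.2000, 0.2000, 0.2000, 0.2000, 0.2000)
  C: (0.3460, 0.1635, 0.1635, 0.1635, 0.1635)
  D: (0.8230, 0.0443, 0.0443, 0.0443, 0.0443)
B > C > A > D

Key insight: Entropy is maximized by uniform distributions and minimized by concentrated distributions.

Entropies:
  H(A) = 1.7684 bits
  H(B) = 2.3219 bits
  H(C) = 2.2384 bits
  H(D) = 1.0275 bits

Ranking: B > C > A > D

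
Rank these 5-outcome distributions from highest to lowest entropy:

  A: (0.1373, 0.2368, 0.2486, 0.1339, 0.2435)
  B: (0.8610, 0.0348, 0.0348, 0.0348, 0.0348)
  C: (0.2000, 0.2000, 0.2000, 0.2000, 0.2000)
C > A > B

Key insight: Entropy is maximized by uniform distributions and minimized by concentrated distributions.

- Uniform distributions have maximum entropy log₂(5) = 2.3219 bits
- The more "peaked" or concentrated a distribution, the lower its entropy

Entropies:
  H(A) = 2.2692 bits
  H(B) = 0.8596 bits
  H(C) = 2.3219 bits

Ranking: C > A > B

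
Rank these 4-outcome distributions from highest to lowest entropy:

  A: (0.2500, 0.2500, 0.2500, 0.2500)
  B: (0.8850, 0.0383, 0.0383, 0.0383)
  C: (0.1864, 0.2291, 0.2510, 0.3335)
A > C > B

Key insight: Entropy is maximized by uniform distributions and minimized by concentrated distributions.

- Uniform distributions have maximum entropy log₂(4) = 2.0000 bits
- The more "peaked" or concentrated a distribution, the lower its entropy

Entropies:
  H(A) = 2.0000 bits
  H(B) = 0.6971 bits
  H(C) = 1.9677 bits

Ranking: A > C > B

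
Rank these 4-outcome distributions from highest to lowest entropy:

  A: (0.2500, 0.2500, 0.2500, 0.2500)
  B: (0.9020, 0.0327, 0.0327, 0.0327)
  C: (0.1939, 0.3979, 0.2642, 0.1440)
A > C > B

Key insight: Entropy is maximized by uniform distributions and minimized by concentrated distributions.

- Uniform distributions have maximum entropy log₂(4) = 2.0000 bits
- The more "peaked" or concentrated a distribution, the lower its entropy

Entropies:
  H(A) = 2.0000 bits
  H(B) = 0.6179 bits
  H(C) = 1.8979 bits

Ranking: A > C > B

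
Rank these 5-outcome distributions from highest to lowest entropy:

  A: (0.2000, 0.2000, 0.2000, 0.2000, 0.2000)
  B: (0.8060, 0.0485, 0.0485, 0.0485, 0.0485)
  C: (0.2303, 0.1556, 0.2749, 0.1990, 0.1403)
A > C > B

Key insight: Entropy is maximized by uniform distributions and minimized by concentrated distributions.

- Uniform distributions have maximum entropy log₂(5) = 2.3219 bits
- The more "peaked" or concentrated a distribution, the lower its entropy

Entropies:
  H(A) = 2.3219 bits
  H(B) = 1.0978 bits
  H(C) = 2.2786 bits

Ranking: A > C > B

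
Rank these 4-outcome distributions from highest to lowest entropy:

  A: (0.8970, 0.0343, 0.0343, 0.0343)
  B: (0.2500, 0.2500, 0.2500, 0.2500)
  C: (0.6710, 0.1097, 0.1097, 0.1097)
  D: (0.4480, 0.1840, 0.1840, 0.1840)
B > D > C > A

Key insight: Entropy is maximized by uniform distributions and minimized by concentrated distributions.

Entropies:
  H(A) = 0.6417 bits
  H(B) = 2.0000 bits
  H(C) = 1.4354 bits
  H(D) = 1.8671 bits

Ranking: B > D > C > A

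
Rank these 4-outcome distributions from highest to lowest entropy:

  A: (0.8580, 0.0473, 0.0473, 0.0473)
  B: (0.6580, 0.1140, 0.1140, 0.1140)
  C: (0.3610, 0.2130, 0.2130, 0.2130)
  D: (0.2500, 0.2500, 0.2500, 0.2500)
D > C > B > A

Key insight: Entropy is maximized by uniform distributions and minimized by concentrated distributions.

Entropies:
  H(A) = 0.8145 bits
  H(B) = 1.4688 bits
  H(C) = 1.9563 bits
  H(D) = 2.0000 bits

Ranking: D > C > B > A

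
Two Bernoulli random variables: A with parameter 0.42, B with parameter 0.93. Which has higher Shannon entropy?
A

For binary distributions, entropy is maximized at p=0.5 and decreases as p moves toward 0 or 1.

H(A) = H(0.42) = 0.9815 bits
H(B) = H(0.93) = 0.3659 bits

Distribution A (p=0.42) is closer to uniform (p=0.5), so it has higher entropy.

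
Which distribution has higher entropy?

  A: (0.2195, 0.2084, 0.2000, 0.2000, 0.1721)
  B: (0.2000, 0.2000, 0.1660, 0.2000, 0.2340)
A

Both distributions are close to uniform, making this a harder comparison.

H(A) = 2.3174 bits
H(B) = 2.3136 bits

The distribution closer to uniform has higher entropy.
Answer: A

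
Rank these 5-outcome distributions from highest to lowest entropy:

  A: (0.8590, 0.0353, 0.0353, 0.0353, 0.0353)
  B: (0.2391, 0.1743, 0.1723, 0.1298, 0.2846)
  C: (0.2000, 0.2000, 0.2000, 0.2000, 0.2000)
C > B > A

Key insight: Entropy is maximized by uniform distributions and minimized by concentrated distributions.

- Uniform distributions have maximum entropy log₂(5) = 2.3219 bits
- The more "peaked" or concentrated a distribution, the lower its entropy

Entropies:
  H(A) = 0.8689 bits
  H(B) = 2.2682 bits
  H(C) = 2.3219 bits

Ranking: C > B > A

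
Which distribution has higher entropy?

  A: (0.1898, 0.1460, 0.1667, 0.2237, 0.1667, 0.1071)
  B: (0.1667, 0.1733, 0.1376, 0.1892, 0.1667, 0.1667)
B

Both distributions are close to uniform, making this a harder comparison.

H(A) = 2.5505 bits
H(B) = 2.5788 bits

The distribution closer to uniform has higher entropy.
Answer: B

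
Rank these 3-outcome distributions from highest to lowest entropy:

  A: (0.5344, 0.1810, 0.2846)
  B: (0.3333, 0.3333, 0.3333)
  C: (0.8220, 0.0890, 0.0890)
B > A > C

Key insight: Entropy is maximized by uniform distributions and minimized by concentrated distributions.

- Uniform distributions have maximum entropy log₂(3) = 1.5850 bits
- The more "peaked" or concentrated a distribution, the lower its entropy

Entropies:
  H(A) = 1.4454 bits
  H(B) = 1.5850 bits
  H(C) = 0.8537 bits

Ranking: B > A > C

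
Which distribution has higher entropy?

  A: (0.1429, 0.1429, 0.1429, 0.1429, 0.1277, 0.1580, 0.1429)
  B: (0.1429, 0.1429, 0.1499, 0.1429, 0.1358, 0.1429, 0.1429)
B

Both distributions are close to uniform, making this a harder comparison.

H(A) = 2.8050 bits
H(B) = 2.8069 bits

The distribution closer to uniform has higher entropy.
Answer: B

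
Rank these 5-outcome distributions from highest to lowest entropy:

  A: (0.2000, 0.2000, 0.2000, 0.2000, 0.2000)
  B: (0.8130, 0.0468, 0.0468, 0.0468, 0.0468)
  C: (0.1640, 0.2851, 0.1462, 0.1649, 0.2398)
A > C > B

Key insight: Entropy is maximized by uniform distributions and minimized by concentrated distributions.

- Uniform distributions have maximum entropy log₂(5) = 2.3219 bits
- The more "peaked" or concentrated a distribution, the lower its entropy

Entropies:
  H(A) = 2.3219 bits
  H(B) = 1.0692 bits
  H(C) = 2.2723 bits

Ranking: A > C > B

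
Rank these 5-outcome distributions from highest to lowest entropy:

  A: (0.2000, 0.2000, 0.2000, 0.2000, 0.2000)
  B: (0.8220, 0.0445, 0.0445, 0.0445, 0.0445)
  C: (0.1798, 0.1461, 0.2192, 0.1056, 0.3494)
A > C > B

Key insight: Entropy is maximized by uniform distributions and minimized by concentrated distributions.

- Uniform distributions have maximum entropy log₂(5) = 2.3219 bits
- The more "peaked" or concentrated a distribution, the lower its entropy

Entropies:
  H(A) = 2.3219 bits
  H(B) = 1.0317 bits
  H(C) = 2.2029 bits

Ranking: A > C > B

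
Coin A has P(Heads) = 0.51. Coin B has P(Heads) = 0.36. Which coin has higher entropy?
A

For binary distributions, entropy is maximized at p=0.5 and decreases as p moves toward 0 or 1.

H(A) = H(0.51) = 0.9997 bits
H(B) = H(0.36) = 0.9427 bits

Distribution A (p=0.51) is closer to uniform (p=0.5), so it has higher entropy.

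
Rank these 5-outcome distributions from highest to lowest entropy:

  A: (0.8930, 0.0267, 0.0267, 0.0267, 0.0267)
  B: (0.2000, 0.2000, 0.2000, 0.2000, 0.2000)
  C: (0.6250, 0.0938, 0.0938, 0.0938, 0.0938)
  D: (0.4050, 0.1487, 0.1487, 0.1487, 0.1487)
B > D > C > A

Key insight: Entropy is maximized by uniform distributions and minimized by concentrated distributions.

Entropies:
  H(A) = 0.7048 bits
  H(B) = 2.3219 bits
  H(C) = 1.7044 bits
  H(D) = 2.1638 bits

Ranking: B > D > C > A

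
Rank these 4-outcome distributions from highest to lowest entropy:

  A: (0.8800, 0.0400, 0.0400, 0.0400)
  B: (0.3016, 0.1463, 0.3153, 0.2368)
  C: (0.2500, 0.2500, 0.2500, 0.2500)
C > B > A

Key insight: Entropy is maximized by uniform distributions and minimized by concentrated distributions.

- Uniform distributions have maximum entropy log₂(4) = 2.0000 bits
- The more "peaked" or concentrated a distribution, the lower its entropy

Entropies:
  H(A) = 0.7196 bits
  H(B) = 1.9445 bits
  H(C) = 2.0000 bits

Ranking: C > B > A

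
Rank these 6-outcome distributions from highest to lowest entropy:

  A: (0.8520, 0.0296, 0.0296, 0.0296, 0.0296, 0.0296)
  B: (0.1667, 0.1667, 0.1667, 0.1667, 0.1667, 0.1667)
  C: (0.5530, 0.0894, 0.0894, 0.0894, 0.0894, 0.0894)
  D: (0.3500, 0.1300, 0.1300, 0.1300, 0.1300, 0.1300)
B > D > C > A

Key insight: Entropy is maximized by uniform distributions and minimized by concentrated distributions.

Entropies:
  H(A) = 0.9485 bits
  H(B) = 2.5850 bits
  H(C) = 2.0298 bits
  H(D) = 2.4433 bits

Ranking: B > D > C > A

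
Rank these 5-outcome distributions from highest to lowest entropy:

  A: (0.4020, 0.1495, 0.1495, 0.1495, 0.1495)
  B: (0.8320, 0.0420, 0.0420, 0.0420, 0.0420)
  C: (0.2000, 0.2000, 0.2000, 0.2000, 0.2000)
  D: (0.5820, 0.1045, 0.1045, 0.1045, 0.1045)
C > A > D > B

Key insight: Entropy is maximized by uniform distributions and minimized by concentrated distributions.

Entropies:
  H(A) = 2.1681 bits
  H(B) = 0.9891 bits
  H(C) = 2.3219 bits
  H(D) = 1.8165 bits

Ranking: C > A > D > B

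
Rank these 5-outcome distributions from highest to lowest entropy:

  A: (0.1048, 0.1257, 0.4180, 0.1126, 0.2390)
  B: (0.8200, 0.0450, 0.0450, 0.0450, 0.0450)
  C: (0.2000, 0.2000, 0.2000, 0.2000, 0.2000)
C > A > B

Key insight: Entropy is maximized by uniform distributions and minimized by concentrated distributions.

- Uniform distributions have maximum entropy log₂(5) = 2.3219 bits
- The more "peaked" or concentrated a distribution, the lower its entropy

Entropies:
  H(A) = 2.0913 bits
  H(B) = 1.0401 bits
  H(C) = 2.3219 bits

Ranking: C > A > B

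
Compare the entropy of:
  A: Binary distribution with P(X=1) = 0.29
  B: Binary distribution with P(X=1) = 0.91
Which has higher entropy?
A

For binary distributions, entropy is maximized at p=0.5 and decreases as p moves toward 0 or 1.

H(A) = H(0.29) = 0.8687 bits
H(B) = H(0.91) = 0.4365 bits

Distribution A (p=0.29) is closer to uniform (p=0.5), so it has higher entropy.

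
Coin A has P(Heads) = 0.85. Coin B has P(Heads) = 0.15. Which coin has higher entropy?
Equal

For binary distributions, entropy is maximized at p=0.5 and decreases as p moves toward 0 or 1.

H(A) = H(0.85) = 0.6098 bits
H(B) = H(0.15) = 0.6098 bits

Both distributions are equally far from uniform (|0.85-0.5| = |0.15-0.5|), so they have the same entropy.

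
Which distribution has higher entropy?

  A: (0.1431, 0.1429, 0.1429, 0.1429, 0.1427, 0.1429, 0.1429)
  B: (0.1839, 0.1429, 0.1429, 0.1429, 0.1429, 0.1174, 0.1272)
A

Both distributions are close to uniform, making this a harder comparison.

H(A) = 2.8074 bits
H(B) = 2.7948 bits

The distribution closer to uniform has higher entropy.
Answer: A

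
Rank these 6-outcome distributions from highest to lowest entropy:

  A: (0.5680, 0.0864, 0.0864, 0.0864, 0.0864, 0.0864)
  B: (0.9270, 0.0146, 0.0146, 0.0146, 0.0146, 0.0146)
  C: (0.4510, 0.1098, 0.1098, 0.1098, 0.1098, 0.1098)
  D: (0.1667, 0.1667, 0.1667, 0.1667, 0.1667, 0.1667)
D > C > A > B

Key insight: Entropy is maximized by uniform distributions and minimized by concentrated distributions.

Entropies:
  H(A) = 1.9897 bits
  H(B) = 0.5465 bits
  H(C) = 2.2678 bits
  H(D) = 2.5850 bits

Ranking: D > C > A > B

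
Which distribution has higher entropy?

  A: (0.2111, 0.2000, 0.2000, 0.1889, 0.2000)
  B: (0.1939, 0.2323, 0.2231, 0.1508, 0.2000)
A

Both distributions are close to uniform, making this a harder comparison.

H(A) = 2.3210 bits
H(B) = 2.3068 bits

The distribution closer to uniform has higher entropy.
Answer: A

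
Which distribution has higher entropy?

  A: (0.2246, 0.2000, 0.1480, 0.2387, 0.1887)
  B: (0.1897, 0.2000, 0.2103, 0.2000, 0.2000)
B

Both distributions are close to uniform, making this a harder comparison.

H(A) = 2.3035 bits
H(B) = 2.3212 bits

The distribution closer to uniform has higher entropy.
Answer: B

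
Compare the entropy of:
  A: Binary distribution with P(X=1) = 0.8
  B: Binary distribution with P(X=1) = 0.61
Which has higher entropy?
B

For binary distributions, entropy is maximized at p=0.5 and decreases as p moves toward 0 or 1.

H(A) = H(0.8) = 0.7219 bits
H(B) = H(0.61) = 0.9648 bits

Distribution B (p=0.61) is closer to uniform (p=0.5), so it has higher entropy.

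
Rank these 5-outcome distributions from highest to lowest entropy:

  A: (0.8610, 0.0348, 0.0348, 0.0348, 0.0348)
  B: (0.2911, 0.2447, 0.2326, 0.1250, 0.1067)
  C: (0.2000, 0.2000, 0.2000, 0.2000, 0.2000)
C > B > A

Key insight: Entropy is maximized by uniform distributions and minimized by concentrated distributions.

- Uniform distributions have maximum entropy log₂(5) = 2.3219 bits
- The more "peaked" or concentrated a distribution, the lower its entropy

Entropies:
  H(A) = 0.8596 bits
  H(B) = 2.2241 bits
  H(C) = 2.3219 bits

Ranking: C > B > A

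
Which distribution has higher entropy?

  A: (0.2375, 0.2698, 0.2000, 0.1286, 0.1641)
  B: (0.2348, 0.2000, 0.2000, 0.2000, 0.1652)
B

Both distributions are close to uniform, making this a harder comparison.

H(A) = 2.2753 bits
H(B) = 2.3132 bits

The distribution closer to uniform has higher entropy.
Answer: B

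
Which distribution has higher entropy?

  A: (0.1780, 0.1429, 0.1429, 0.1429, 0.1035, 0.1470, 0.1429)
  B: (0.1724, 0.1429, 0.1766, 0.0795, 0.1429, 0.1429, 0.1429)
A

Both distributions are close to uniform, making this a harder comparison.

H(A) = 2.7928 bits
H(B) = 2.7737 bits

The distribution closer to uniform has higher entropy.
Answer: A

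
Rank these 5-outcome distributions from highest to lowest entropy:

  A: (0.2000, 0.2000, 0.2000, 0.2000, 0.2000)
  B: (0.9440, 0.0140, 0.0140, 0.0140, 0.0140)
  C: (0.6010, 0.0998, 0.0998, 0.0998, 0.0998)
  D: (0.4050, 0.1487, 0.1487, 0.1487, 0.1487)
A > D > C > B

Key insight: Entropy is maximized by uniform distributions and minimized by concentrated distributions.

Entropies:
  H(A) = 2.3219 bits
  H(B) = 0.4234 bits
  H(C) = 1.7684 bits
  H(D) = 2.1638 bits

Ranking: A > D > C > B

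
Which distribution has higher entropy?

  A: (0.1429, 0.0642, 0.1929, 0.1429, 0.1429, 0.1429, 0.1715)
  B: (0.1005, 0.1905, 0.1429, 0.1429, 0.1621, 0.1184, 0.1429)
B

Both distributions are close to uniform, making this a harder comparison.

H(A) = 2.7526 bits
H(B) = 2.7819 bits

The distribution closer to uniform has higher entropy.
Answer: B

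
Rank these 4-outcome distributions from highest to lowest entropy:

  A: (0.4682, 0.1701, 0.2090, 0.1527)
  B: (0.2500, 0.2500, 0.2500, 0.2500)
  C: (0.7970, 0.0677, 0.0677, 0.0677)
B > A > C

Key insight: Entropy is maximized by uniform distributions and minimized by concentrated distributions.

- Uniform distributions have maximum entropy log₂(4) = 2.0000 bits
- The more "peaked" or concentrated a distribution, the lower its entropy

Entropies:
  H(A) = 1.8333 bits
  H(B) = 2.0000 bits
  H(C) = 1.0496 bits

Ranking: B > A > C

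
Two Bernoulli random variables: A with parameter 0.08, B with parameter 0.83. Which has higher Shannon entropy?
B

For binary distributions, entropy is maximized at p=0.5 and decreases as p moves toward 0 or 1.

H(A) = H(0.08) = 0.4022 bits
H(B) = H(0.83) = 0.6577 bits

Distribution B (p=0.83) is closer to uniform (p=0.5), so it has higher entropy.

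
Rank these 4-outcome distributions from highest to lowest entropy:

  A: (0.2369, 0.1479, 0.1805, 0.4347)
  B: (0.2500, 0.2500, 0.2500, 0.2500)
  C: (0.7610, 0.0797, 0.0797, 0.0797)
B > A > C

Key insight: Entropy is maximized by uniform distributions and minimized by concentrated distributions.

- Uniform distributions have maximum entropy log₂(4) = 2.0000 bits
- The more "peaked" or concentrated a distribution, the lower its entropy

Entropies:
  H(A) = 1.8683 bits
  H(B) = 2.0000 bits
  H(C) = 1.1722 bits

Ranking: B > A > C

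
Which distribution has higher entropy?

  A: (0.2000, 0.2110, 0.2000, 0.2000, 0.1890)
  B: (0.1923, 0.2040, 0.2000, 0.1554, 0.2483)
A

Both distributions are close to uniform, making this a harder comparison.

H(A) = 2.3210 bits
H(B) = 2.3061 bits

The distribution closer to uniform has higher entropy.
Answer: A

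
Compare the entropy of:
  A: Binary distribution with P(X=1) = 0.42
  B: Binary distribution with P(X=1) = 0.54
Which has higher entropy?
B

For binary distributions, entropy is maximized at p=0.5 and decreases as p moves toward 0 or 1.

H(A) = H(0.42) = 0.9815 bits
H(B) = H(0.54) = 0.9954 bits

Distribution B (p=0.54) is closer to uniform (p=0.5), so it has higher entropy.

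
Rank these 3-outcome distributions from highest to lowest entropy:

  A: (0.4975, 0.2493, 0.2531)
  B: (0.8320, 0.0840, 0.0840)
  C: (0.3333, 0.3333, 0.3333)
C > A > B

Key insight: Entropy is maximized by uniform distributions and minimized by concentrated distributions.

- Uniform distributions have maximum entropy log₂(3) = 1.5850 bits
- The more "peaked" or concentrated a distribution, the lower its entropy

Entropies:
  H(A) = 1.5024 bits
  H(B) = 0.8211 bits
  H(C) = 1.5850 bits

Ranking: C > A > B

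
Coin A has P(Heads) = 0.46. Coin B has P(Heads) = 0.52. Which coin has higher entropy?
B

For binary distributions, entropy is maximized at p=0.5 and decreases as p moves toward 0 or 1.

H(A) = H(0.46) = 0.9954 bits
H(B) = H(0.52) = 0.9988 bits

Distribution B (p=0.52) is closer to uniform (p=0.5), so it has higher entropy.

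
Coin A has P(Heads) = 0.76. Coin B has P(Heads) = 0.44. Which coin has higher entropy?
B

For binary distributions, entropy is maximized at p=0.5 and decreases as p moves toward 0 or 1.

H(A) = H(0.76) = 0.7950 bits
H(B) = H(0.44) = 0.9896 bits

Distribution B (p=0.44) is closer to uniform (p=0.5), so it has higher entropy.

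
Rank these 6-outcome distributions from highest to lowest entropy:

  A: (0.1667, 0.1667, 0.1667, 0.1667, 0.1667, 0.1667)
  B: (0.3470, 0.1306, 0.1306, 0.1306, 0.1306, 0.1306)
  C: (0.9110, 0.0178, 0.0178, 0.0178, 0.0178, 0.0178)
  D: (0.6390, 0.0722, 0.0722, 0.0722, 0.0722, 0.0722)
A > B > D > C

Key insight: Entropy is maximized by uniform distributions and minimized by concentrated distributions.

Entropies:
  H(A) = 2.5850 bits
  H(B) = 2.4476 bits
  H(C) = 0.6398 bits
  H(D) = 1.7817 bits

Ranking: A > B > D > C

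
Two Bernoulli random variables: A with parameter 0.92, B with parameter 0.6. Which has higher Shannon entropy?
B

For binary distributions, entropy is maximized at p=0.5 and decreases as p moves toward 0 or 1.

H(A) = H(0.92) = 0.4022 bits
H(B) = H(0.6) = 0.9710 bits

Distribution B (p=0.6) is closer to uniform (p=0.5), so it has higher entropy.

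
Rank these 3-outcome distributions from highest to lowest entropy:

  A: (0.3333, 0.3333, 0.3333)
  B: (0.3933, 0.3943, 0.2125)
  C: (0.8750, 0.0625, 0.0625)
A > B > C

Key insight: Entropy is maximized by uniform distributions and minimized by concentrated distributions.

- Uniform distributions have maximum entropy log₂(3) = 1.5850 bits
- The more "peaked" or concentrated a distribution, the lower its entropy

Entropies:
  H(A) = 1.5850 bits
  H(B) = 1.5337 bits
  H(C) = 0.6686 bits

Ranking: A > B > C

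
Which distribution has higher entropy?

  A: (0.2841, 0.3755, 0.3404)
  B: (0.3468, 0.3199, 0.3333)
B

Both distributions are close to uniform, making this a harder comparison.

H(A) = 1.5756 bits
H(B) = 1.5842 bits

The distribution closer to uniform has higher entropy.
Answer: B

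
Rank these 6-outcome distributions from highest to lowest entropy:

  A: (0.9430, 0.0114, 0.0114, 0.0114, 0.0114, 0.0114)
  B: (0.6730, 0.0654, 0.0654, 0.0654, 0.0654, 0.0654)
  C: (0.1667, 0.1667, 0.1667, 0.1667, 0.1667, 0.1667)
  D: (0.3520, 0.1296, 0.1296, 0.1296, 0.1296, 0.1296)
C > D > B > A

Key insight: Entropy is maximized by uniform distributions and minimized by concentrated distributions.

Entropies:
  H(A) = 0.4478 bits
  H(B) = 1.6711 bits
  H(C) = 2.5850 bits
  H(D) = 2.4405 bits

Ranking: C > D > B > A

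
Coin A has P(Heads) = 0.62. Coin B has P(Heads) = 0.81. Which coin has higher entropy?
A

For binary distributions, entropy is maximized at p=0.5 and decreases as p moves toward 0 or 1.

H(A) = H(0.62) = 0.9580 bits
H(B) = H(0.81) = 0.7015 bits

Distribution A (p=0.62) is closer to uniform (p=0.5), so it has higher entropy.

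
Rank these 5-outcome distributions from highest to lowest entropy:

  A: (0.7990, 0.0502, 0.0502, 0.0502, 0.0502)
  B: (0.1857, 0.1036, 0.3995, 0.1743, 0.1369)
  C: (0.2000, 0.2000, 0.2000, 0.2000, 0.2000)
C > B > A

Key insight: Entropy is maximized by uniform distributions and minimized by concentrated distributions.

- Uniform distributions have maximum entropy log₂(5) = 2.3219 bits
- The more "peaked" or concentrated a distribution, the lower its entropy

Entropies:
  H(A) = 1.1259 bits
  H(B) = 2.1508 bits
  H(C) = 2.3219 bits

Ranking: C > B > A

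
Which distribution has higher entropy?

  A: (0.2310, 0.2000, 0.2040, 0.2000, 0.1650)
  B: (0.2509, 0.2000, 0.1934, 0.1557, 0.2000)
A

Both distributions are close to uniform, making this a harder comparison.

H(A) = 2.3139 bits
H(B) = 2.3055 bits

The distribution closer to uniform has higher entropy.
Answer: A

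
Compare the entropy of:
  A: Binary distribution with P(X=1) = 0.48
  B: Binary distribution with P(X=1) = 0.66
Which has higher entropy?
A

For binary distributions, entropy is maximized at p=0.5 and decreases as p moves toward 0 or 1.

H(A) = H(0.48) = 0.9988 bits
H(B) = H(0.66) = 0.9248 bits

Distribution A (p=0.48) is closer to uniform (p=0.5), so it has higher entropy.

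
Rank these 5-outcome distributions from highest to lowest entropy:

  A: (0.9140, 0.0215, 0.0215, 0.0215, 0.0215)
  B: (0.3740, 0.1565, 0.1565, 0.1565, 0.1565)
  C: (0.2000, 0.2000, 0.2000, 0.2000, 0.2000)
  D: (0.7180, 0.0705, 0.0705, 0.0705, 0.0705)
C > B > D > A

Key insight: Entropy is maximized by uniform distributions and minimized by concentrated distributions.

Entropies:
  H(A) = 0.5950 bits
  H(B) = 2.2057 bits
  H(C) = 2.3219 bits
  H(D) = 1.4222 bits

Ranking: C > B > D > A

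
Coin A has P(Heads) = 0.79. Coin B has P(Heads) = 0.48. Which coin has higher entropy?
B

For binary distributions, entropy is maximized at p=0.5 and decreases as p moves toward 0 or 1.

H(A) = H(0.79) = 0.7415 bits
H(B) = H(0.48) = 0.9988 bits

Distribution B (p=0.48) is closer to uniform (p=0.5), so it has higher entropy.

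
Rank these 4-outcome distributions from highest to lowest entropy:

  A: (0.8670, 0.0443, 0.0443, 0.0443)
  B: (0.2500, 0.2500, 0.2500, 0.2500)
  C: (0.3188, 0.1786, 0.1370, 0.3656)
B > C > A

Key insight: Entropy is maximized by uniform distributions and minimized by concentrated distributions.

- Uniform distributions have maximum entropy log₂(4) = 2.0000 bits
- The more "peaked" or concentrated a distribution, the lower its entropy

Entropies:
  H(A) = 0.7764 bits
  H(B) = 2.0000 bits
  H(C) = 1.8933 bits

Ranking: B > C > A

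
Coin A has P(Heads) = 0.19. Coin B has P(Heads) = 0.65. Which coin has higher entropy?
B

For binary distributions, entropy is maximized at p=0.5 and decreases as p moves toward 0 or 1.

H(A) = H(0.19) = 0.7015 bits
H(B) = H(0.65) = 0.9341 bits

Distribution B (p=0.65) is closer to uniform (p=0.5), so it has higher entropy.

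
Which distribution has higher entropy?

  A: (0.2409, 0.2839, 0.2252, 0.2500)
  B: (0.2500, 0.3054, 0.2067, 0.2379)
A

Both distributions are close to uniform, making this a harder comparison.

H(A) = 1.9947 bits
H(B) = 1.9855 bits

The distribution closer to uniform has higher entropy.
Answer: A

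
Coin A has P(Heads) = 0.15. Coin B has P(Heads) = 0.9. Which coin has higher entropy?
A

For binary distributions, entropy is maximized at p=0.5 and decreases as p moves toward 0 or 1.

H(A) = H(0.15) = 0.6098 bits
H(B) = H(0.9) = 0.4690 bits

Distribution A (p=0.15) is closer to uniform (p=0.5), so it has higher entropy.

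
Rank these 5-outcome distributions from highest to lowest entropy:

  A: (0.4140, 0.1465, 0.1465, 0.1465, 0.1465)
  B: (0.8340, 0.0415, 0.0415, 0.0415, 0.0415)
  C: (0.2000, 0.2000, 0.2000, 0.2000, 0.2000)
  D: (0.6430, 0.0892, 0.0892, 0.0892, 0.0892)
C > A > D > B

Key insight: Entropy is maximized by uniform distributions and minimized by concentrated distributions.

Entropies:
  H(A) = 2.1506 bits
  H(B) = 0.9805 bits
  H(C) = 2.3219 bits
  H(D) = 1.6542 bits

Ranking: C > A > D > B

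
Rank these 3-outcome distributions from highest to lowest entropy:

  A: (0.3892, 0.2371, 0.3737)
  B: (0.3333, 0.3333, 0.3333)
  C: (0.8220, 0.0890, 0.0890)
B > A > C

Key insight: Entropy is maximized by uniform distributions and minimized by concentrated distributions.

- Uniform distributions have maximum entropy log₂(3) = 1.5850 bits
- The more "peaked" or concentrated a distribution, the lower its entropy

Entropies:
  H(A) = 1.5529 bits
  H(B) = 1.5850 bits
  H(C) = 0.8537 bits

Ranking: B > A > C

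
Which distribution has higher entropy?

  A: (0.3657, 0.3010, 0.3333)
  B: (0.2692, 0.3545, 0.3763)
A

Both distributions are close to uniform, making this a harder comparison.

H(A) = 1.5804 bits
H(B) = 1.5707 bits

The distribution closer to uniform has higher entropy.
Answer: A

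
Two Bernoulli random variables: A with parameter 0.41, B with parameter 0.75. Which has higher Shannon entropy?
A

For binary distributions, entropy is maximized at p=0.5 and decreases as p moves toward 0 or 1.

H(A) = H(0.41) = 0.9765 bits
H(B) = H(0.75) = 0.8113 bits

Distribution A (p=0.41) is closer to uniform (p=0.5), so it has higher entropy.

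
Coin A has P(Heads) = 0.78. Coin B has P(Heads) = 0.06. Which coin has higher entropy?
A

For binary distributions, entropy is maximized at p=0.5 and decreases as p moves toward 0 or 1.

H(A) = H(0.78) = 0.7602 bits
H(B) = H(0.06) = 0.3274 bits

Distribution A (p=0.78) is closer to uniform (p=0.5), so it has higher entropy.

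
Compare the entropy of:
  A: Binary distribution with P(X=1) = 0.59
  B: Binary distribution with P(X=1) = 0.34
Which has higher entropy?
A

For binary distributions, entropy is maximized at p=0.5 and decreases as p moves toward 0 or 1.

H(A) = H(0.59) = 0.9765 bits
H(B) = H(0.34) = 0.9248 bits

Distribution A (p=0.59) is closer to uniform (p=0.5), so it has higher entropy.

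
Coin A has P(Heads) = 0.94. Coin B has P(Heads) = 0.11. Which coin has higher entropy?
B

For binary distributions, entropy is maximized at p=0.5 and decreases as p moves toward 0 or 1.

H(A) = H(0.94) = 0.3274 bits
H(B) = H(0.11) = 0.4999 bits

Distribution B (p=0.11) is closer to uniform (p=0.5), so it has higher entropy.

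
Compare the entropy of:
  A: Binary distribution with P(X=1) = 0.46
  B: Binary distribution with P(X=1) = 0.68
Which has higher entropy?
A

For binary distributions, entropy is maximized at p=0.5 and decreases as p moves toward 0 or 1.

H(A) = H(0.46) = 0.9954 bits
H(B) = H(0.68) = 0.9044 bits

Distribution A (p=0.46) is closer to uniform (p=0.5), so it has higher entropy.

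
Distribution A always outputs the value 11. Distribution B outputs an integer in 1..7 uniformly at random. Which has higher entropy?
B

A is deterministic, so H(A) = 0. B is uniform over 7 outcomes, so H(B) = log₂(7) = 2.807 bits. Any distribution with genuine randomness has higher entropy than a deterministic one.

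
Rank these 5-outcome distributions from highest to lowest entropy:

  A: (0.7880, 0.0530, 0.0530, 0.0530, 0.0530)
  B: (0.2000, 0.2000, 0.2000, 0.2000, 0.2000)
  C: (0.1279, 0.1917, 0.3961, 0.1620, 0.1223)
B > C > A

Key insight: Entropy is maximized by uniform distributions and minimized by concentrated distributions.

- Uniform distributions have maximum entropy log₂(5) = 2.3219 bits
- The more "peaked" or concentrated a distribution, the lower its entropy

Entropies:
  H(A) = 1.1693 bits
  H(B) = 2.3219 bits
  H(C) = 2.1616 bits

Ranking: B > C > A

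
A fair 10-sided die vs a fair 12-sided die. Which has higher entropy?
12-sided die

Both are uniform distributions; for uniform over n outcomes, H = log₂(n). H(10-sided) = log₂(10) = 3.322 bits and H(12-sided) = log₂(12) = 3.585 bits. More outcomes in a uniform distribution means higher entropy.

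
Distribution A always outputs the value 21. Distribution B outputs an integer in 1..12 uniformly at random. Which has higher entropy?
B

A is deterministic, so H(A) = 0. B is uniform over 12 outcomes, so H(B) = log₂(12) = 3.585 bits. Any distribution with genuine randomness has higher entropy than a deterministic one.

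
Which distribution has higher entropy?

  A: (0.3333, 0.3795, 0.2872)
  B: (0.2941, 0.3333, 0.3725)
B

Both distributions are close to uniform, making this a harder comparison.

H(A) = 1.5757 bits
H(B) = 1.5783 bits

The distribution closer to uniform has higher entropy.
Answer: B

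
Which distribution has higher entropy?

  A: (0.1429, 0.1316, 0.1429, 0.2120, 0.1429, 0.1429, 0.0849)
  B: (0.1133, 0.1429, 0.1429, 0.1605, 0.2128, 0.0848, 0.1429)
A

Both distributions are close to uniform, making this a harder comparison.

H(A) = 2.7658 bits
H(B) = 2.7597 bits

The distribution closer to uniform has higher entropy.
Answer: A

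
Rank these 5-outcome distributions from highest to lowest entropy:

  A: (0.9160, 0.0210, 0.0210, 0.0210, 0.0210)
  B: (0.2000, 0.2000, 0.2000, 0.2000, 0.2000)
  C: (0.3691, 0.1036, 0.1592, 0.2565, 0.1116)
B > C > A

Key insight: Entropy is maximized by uniform distributions and minimized by concentrated distributions.

- Uniform distributions have maximum entropy log₂(5) = 2.3219 bits
- The more "peaked" or concentrated a distribution, the lower its entropy

Entropies:
  H(A) = 0.5841 bits
  H(B) = 2.3219 bits
  H(C) = 2.1482 bits

Ranking: B > C > A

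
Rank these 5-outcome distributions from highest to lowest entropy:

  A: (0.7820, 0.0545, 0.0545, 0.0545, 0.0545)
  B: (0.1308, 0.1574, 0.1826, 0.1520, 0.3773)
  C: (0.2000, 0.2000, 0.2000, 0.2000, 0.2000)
C > B > A

Key insight: Entropy is maximized by uniform distributions and minimized by concentrated distributions.

- Uniform distributions have maximum entropy log₂(5) = 2.3219 bits
- The more "peaked" or concentrated a distribution, the lower its entropy

Entropies:
  H(A) = 1.1925 bits
  H(B) = 2.1952 bits
  H(C) = 2.3219 bits

Ranking: C > B > A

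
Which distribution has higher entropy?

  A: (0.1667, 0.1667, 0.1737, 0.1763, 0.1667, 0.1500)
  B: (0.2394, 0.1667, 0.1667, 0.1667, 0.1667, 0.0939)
A

Both distributions are close to uniform, making this a harder comparison.

H(A) = 2.5831 bits
H(B) = 2.5375 bits

The distribution closer to uniform has higher entropy.
Answer: A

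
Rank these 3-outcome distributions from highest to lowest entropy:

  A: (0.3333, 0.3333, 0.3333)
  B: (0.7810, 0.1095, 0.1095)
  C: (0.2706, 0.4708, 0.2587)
A > C > B

Key insight: Entropy is maximized by uniform distributions and minimized by concentrated distributions.

- Uniform distributions have maximum entropy log₂(3) = 1.5850 bits
- The more "peaked" or concentrated a distribution, the lower its entropy

Entropies:
  H(A) = 1.5850 bits
  H(B) = 0.9773 bits
  H(C) = 1.5266 bits

Ranking: A > C > B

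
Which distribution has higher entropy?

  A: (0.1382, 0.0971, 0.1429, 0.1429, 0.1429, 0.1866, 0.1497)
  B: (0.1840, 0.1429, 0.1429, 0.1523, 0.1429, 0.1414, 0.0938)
A

Both distributions are close to uniform, making this a harder comparison.

H(A) = 2.7863 bits
H(B) = 2.7852 bits

The distribution closer to uniform has higher entropy.
Answer: A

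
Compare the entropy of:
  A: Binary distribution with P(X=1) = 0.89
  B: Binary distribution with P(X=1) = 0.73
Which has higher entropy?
B

For binary distributions, entropy is maximized at p=0.5 and decreases as p moves toward 0 or 1.

H(A) = H(0.89) = 0.4999 bits
H(B) = H(0.73) = 0.8415 bits

Distribution B (p=0.73) is closer to uniform (p=0.5), so it has higher entropy.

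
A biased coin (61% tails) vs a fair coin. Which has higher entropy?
Fair coin

The fair coin is uniform (p=0.5), maximizing binary entropy at 1 bit. The biased coin has H(0.61) ≈ 0.965 bits — its outcome is more predictable, so its entropy is lower.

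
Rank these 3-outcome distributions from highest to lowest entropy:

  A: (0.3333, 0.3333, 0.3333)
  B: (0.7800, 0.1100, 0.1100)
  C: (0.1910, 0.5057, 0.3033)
A > C > B

Key insight: Entropy is maximized by uniform distributions and minimized by concentrated distributions.

- Uniform distributions have maximum entropy log₂(3) = 1.5850 bits
- The more "peaked" or concentrated a distribution, the lower its entropy

Entropies:
  H(A) = 1.5850 bits
  H(B) = 0.9802 bits
  H(C) = 1.4757 bits

Ranking: A > C > B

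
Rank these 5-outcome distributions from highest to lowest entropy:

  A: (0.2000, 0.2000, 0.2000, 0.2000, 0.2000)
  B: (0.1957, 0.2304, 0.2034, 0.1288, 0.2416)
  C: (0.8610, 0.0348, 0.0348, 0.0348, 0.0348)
A > B > C

Key insight: Entropy is maximized by uniform distributions and minimized by concentrated distributions.

- Uniform distributions have maximum entropy log₂(5) = 2.3219 bits
- The more "peaked" or concentrated a distribution, the lower its entropy

Entropies:
  H(A) = 2.3219 bits
  H(B) = 2.2918 bits
  H(C) = 0.8596 bits

Ranking: A > B > C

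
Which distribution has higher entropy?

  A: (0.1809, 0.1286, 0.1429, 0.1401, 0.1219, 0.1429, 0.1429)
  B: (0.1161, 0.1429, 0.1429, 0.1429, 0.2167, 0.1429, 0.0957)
A

Both distributions are close to uniform, making this a harder comparison.

H(A) = 2.7972 bits
H(B) = 2.7671 bits

The distribution closer to uniform has higher entropy.
Answer: A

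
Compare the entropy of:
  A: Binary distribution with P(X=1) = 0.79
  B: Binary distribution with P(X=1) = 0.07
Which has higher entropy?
A

For binary distributions, entropy is maximized at p=0.5 and decreases as p moves toward 0 or 1.

H(A) = H(0.79) = 0.7415 bits
H(B) = H(0.07) = 0.3659 bits

Distribution A (p=0.79) is closer to uniform (p=0.5), so it has higher entropy.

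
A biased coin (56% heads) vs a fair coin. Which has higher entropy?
Fair coin

The fair coin is uniform (p=0.5), maximizing binary entropy at 1 bit. The biased coin has H(0.56) ≈ 0.990 bits — its outcome is more predictable, so its entropy is lower.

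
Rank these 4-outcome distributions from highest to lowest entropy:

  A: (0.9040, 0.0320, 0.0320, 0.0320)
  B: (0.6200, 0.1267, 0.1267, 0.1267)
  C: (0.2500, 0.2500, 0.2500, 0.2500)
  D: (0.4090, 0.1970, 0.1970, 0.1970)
C > D > B > A

Key insight: Entropy is maximized by uniform distributions and minimized by concentrated distributions.

Entropies:
  H(A) = 0.6083 bits
  H(B) = 1.5603 bits
  H(C) = 2.0000 bits
  H(D) = 1.9127 bits

Ranking: C > D > B > A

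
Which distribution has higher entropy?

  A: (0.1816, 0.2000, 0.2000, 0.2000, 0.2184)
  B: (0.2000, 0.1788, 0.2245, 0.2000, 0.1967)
A

Both distributions are close to uniform, making this a harder comparison.

H(A) = 2.3195 bits
H(B) = 2.3181 bits

The distribution closer to uniform has higher entropy.
Answer: A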